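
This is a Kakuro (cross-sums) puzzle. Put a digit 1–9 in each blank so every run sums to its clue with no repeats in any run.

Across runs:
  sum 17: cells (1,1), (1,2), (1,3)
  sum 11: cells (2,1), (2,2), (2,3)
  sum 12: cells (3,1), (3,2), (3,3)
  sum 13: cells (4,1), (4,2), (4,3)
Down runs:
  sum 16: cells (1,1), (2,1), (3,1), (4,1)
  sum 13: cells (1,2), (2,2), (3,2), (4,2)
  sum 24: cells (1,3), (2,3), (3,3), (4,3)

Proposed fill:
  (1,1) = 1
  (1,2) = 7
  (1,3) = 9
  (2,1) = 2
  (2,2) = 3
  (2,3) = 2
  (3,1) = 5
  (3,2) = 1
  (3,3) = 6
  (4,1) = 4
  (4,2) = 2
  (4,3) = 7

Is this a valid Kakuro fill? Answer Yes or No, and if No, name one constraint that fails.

No — the down run (1,1)–(4,1) sums to 12, not 16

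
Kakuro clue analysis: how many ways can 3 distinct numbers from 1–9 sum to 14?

3 distinct digits from 1–9 sum between 6 and 24.

8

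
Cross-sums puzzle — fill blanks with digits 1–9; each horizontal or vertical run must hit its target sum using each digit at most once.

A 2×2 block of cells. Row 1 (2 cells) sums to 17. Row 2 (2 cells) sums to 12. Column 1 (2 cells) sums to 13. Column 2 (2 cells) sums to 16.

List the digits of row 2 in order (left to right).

17 in 2 cells must be {8,9}; 16 in 2 cells must be {7,9}.
The 17 across and the 16 down share only 9, so (1,2) = 9.
(2,2) = 16 − 9 = 7 completes the 16 down.
(1,1) = 17 − 9 = 8 completes the 17 across.
(2,1) = 12 − 7 = 5 completes the 12 across.

5 7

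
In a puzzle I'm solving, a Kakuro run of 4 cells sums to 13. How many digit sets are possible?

3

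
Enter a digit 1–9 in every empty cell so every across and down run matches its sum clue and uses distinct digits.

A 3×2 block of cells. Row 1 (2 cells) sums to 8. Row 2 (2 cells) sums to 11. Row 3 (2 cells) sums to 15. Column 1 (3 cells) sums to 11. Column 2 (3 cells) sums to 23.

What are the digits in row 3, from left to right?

6, 9

23 in 3 cells must be {6,8,9}.
The 8 across and the 23 down share only 6, so (1,2) = 6.
(1,1) = 8 − 6 = 2 completes the 8 across.
Nothing is forced directly, so branch on (2,2), whose candidates are 8 or 9. If (2,2) = 9: then (2,1) would have to be in {2} for the 11 across but in {1,3,4,5,6,8} for the 11 down — contradiction. So (2,2) = 8.
(2,1) = 11 − 8 = 3 completes the 11 across.
(3,1) = 11 − 5 = 6 completes the 11 down.
(3,2) = 15 − 6 = 9 completes the 15 across.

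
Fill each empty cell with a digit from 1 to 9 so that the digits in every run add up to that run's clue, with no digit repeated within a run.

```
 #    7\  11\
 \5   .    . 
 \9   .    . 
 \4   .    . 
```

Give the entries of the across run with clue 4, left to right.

4 in 2 cells must be {1,3}; 7 in 3 cells must be {1,2,4}.
The 4 across and the 7 down share only 1, so R3C1 = 1.
R3C2 = 4 − 1 = 3 completes the 4 across.
Nothing is forced directly, so branch on R1C1, whose candidates are 2 or 4. If R1C1 = 2: then R1C2 would have to be in {3} for the 5 across but in {1,2,6,7} for the 11 down — contradiction. So R1C1 = 4.
R1C2 = 5 − 4 = 1 completes the 5 across.
R2C1 = 7 − 5 = 2 completes the 7 down.
R2C2 = 9 − 2 = 7 completes the 9 across.

1, 3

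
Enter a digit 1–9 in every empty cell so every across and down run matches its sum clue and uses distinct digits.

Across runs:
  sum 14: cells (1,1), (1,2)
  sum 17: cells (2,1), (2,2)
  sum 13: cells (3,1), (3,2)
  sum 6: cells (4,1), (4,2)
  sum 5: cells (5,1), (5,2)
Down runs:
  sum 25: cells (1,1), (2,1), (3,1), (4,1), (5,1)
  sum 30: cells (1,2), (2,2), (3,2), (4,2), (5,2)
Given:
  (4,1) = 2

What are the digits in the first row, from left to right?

17 in 2 cells must be {8,9}.
(4,2) = 6 − 2 = 4 completes the 6 across.
Nothing is forced directly, so branch on (5,2), whose candidates are 2 or 3. If (5,2) = 3: then (5,1) would have to be in {2} for the 5 across but in {1,3,4,5,6,7,8,9} for the 25 down — contradiction. So (5,2) = 2.
(5,1) = 5 − 2 = 3 completes the 5 across.
No cell is forced outright now. (1,2) can only be 8 or 9 (the digits allowed by both its 14 across and its 30 down). If (1,2) = 8: that forces (1,1) = 6, (2,1) = 9, after which (2,2) would have to be in {8} for the 17 across but in {7,9} for the 30 down — contradiction. So (1,2) = 9.
(1,1) = 14 − 9 = 5 completes the 14 across.

5 9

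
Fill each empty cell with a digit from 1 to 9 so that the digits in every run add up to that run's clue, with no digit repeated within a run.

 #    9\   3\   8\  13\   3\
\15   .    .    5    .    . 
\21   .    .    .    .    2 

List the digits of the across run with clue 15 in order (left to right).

3 2 5 4 1

15 in 5 cells must be {1,2,3,4,5}; 3 in 2 cells must be {1,2}.
Given what's placed, R1C4 must be 4 to fit the 15 across and 13 down.
R1C5 = 3 − 2 = 1 completes the 3 down.
R2C2 = 1: the only remaining digit allowed by both the 21 across and the 3 down.
R2C3 = 8 − 5 = 3 completes the 8 down.
R2C4 = 13 − 4 = 9 completes the 13 down.
R1C2 = 3 − 1 = 2 completes the 3 down.
R2C1 = 21 − 15 = 6 completes the 21 across.
R1C1 = 15 − 12 = 3 completes the 15 across.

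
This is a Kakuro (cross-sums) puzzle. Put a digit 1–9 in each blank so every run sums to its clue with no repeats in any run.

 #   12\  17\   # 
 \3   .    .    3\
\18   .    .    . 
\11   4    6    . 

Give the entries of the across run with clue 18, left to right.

7 9 2

3 in 2 cells must be {1,2}.
Given what's placed, R1C2 must be 2 to fit the 3 across and 17 down.
R2C2 = 17 − 8 = 9 completes the 17 down.
R3C3 = 11 − 10 = 1 completes the 11 across.
R1C1 = 3 − 2 = 1 completes the 3 across.
R2C1 = 12 − 5 = 7 completes the 12 down.
R2C3 = 18 − 16 = 2 completes the 18 across.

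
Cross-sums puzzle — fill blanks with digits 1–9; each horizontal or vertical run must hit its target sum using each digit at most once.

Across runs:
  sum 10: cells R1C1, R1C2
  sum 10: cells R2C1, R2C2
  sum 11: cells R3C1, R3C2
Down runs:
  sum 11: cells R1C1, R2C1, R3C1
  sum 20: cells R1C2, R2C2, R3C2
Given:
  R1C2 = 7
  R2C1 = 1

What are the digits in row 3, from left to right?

7 4

R1C1 = 10 − 7 = 3 completes the 10 across.
R2C2 = 10 − 1 = 9 completes the 10 across.
R3C1 = 11 − 4 = 7 completes the 11 down.
R3C2 = 11 − 7 = 4 completes the 11 across.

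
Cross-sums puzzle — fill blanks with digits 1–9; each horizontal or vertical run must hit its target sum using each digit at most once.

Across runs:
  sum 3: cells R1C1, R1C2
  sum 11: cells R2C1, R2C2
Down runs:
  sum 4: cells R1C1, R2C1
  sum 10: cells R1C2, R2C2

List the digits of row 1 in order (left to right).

1, 2

3 in 2 cells must be {1,2}; 4 in 2 cells must be {1,3}.
The 3 across and the 4 down share only 1, so R1C1 = 1.
R1C2 = 3 − 1 = 2 completes the 3 across.
R2C1 = 4 − 1 = 3 completes the 4 down.
R2C2 = 11 − 3 = 8 completes the 11 across.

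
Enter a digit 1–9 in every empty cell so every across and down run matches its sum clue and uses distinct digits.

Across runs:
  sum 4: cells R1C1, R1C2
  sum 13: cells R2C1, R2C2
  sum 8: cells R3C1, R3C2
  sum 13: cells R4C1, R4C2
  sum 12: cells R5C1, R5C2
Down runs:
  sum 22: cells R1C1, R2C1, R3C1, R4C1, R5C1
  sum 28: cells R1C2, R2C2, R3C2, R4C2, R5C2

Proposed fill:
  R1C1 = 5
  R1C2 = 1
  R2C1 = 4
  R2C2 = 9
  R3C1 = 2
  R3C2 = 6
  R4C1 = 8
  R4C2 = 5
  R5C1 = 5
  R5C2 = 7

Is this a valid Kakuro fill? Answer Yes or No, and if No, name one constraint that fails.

No — the across run R1C1–R1C2 sums to 6, not 4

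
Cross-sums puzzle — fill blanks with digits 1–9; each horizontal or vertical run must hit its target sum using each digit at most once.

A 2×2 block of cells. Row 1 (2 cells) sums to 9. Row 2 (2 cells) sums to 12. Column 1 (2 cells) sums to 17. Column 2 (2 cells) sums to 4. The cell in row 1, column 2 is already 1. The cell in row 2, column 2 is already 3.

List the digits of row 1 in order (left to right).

8 1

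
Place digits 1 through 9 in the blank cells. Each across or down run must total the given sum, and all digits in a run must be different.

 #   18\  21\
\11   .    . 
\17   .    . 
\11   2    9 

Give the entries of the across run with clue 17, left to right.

17 in 2 cells must be {8,9}.
R2C1 = 9: the only remaining digit allowed by both the 17 across and the 18 down.
R2C2 = 17 − 9 = 8 completes the 17 across.
R1C1 = 18 − 11 = 7 completes the 18 down.
R1C2 = 11 − 7 = 4 completes the 11 across.

9 8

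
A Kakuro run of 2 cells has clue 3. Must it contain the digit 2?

Yes

The only way to make 3 from 2 distinct digits is {1,2}, which contains 2.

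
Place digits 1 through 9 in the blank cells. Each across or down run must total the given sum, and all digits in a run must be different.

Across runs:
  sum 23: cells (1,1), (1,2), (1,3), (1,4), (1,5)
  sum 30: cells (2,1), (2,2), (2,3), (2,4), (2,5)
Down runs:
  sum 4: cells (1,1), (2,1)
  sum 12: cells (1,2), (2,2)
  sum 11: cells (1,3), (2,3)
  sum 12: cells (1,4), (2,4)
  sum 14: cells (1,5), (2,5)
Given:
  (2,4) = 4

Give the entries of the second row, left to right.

4 in 2 cells must be {1,3}.
(1,4) = 12 − 4 = 8 completes the 12 down.
Given what's placed, (2,1) must be 3 to fit the 30 across and 4 down.
(1,1) = 4 − 3 = 1 completes the 4 down.
Nothing is forced directly, so branch on (2,2), whose candidates are 8 or 9. If (2,2) = 8: that forces (1,2) = 4, after which (1,5) would have to be in {3,7} for the 23 across but in {5,6,8,9} for the 14 down — contradiction. So (2,2) = 9.
(1,2) = 12 − 9 = 3 completes the 12 down.
Nothing is forced directly, so branch on (2,3), whose candidates are 6 or 8. If (2,3) = 8: then (1,3) would have to be in {2,4,5,6,7,9} for the 23 across but in {3} for the 11 down — contradiction. So (2,3) = 6.
(1,3) = 11 − 6 = 5 completes the 11 down.
(1,5) = 23 − 17 = 6 completes the 23 across.
(2,5) = 30 − 22 = 8 completes the 30 across.

3 9 6 4 8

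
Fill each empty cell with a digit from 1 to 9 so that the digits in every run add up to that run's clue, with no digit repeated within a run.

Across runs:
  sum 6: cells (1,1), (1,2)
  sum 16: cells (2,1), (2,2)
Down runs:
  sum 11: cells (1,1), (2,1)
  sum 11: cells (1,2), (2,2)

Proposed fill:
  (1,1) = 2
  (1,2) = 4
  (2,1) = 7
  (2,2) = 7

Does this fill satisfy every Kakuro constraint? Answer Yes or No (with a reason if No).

No — the across run (2,1)–(2,2) sums to 14, not 16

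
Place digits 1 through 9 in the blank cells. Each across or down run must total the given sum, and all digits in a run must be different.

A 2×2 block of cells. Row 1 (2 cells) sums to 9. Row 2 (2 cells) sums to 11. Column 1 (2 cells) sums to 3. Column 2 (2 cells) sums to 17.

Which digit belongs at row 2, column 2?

9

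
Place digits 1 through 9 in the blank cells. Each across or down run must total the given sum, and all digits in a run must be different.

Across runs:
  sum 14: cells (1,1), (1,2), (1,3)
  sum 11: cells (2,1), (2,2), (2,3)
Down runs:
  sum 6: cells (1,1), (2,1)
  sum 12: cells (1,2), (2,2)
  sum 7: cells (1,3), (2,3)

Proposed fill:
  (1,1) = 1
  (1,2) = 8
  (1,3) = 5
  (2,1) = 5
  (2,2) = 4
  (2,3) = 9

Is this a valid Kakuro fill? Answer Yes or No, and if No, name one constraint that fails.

No — the across run (2,1)–(2,3) sums to 18, not 11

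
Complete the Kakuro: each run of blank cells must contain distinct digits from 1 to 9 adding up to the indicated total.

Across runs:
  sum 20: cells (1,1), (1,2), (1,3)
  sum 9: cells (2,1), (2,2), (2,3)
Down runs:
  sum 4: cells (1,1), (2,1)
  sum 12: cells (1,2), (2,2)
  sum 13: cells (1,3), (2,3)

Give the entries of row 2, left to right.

1 3 5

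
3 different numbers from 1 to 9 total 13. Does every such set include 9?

No

Counterexample: {1,4,8} sums to 13 without using 9.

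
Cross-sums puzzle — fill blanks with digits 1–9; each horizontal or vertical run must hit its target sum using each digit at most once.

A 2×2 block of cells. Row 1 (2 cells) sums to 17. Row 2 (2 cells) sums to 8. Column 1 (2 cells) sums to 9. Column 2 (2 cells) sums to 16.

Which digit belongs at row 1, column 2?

9

17 in 2 cells must be {8,9}; 16 in 2 cells must be {7,9}.
The 17 across and the 9 down share only 8, so (1,1) = 8.
(1,2) = 17 − 8 = 9 completes the 17 across.
(2,1) = 9 − 8 = 1 completes the 9 down.
(2,2) = 8 − 1 = 7 completes the 8 across.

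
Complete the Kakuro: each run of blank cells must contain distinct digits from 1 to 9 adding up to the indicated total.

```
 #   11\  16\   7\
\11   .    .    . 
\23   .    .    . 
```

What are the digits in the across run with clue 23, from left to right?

8 9 6

23 in 3 cells must be {6,8,9}; 16 in 2 cells must be {7,9}.
The 11 across and the 16 down share only 7, so R1C2 = 7.
R2C2 = 16 − 7 = 9 completes the 16 down.
Given what's placed, R2C3 must be 6 to fit the 23 across and 7 down.
R1C1 = 3: the only remaining digit allowed by both the 11 across and the 11 down.
R1C3 = 11 − 10 = 1 completes the 11 across.
R2C1 = 23 − 15 = 8 completes the 23 across.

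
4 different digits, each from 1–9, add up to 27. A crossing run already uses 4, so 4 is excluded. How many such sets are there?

2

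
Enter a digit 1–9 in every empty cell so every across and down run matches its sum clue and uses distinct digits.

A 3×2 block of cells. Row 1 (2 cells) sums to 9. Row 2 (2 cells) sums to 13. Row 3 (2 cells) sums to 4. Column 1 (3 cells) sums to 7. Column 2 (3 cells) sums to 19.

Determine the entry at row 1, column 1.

2

4 in 2 cells must be {1,3}; 7 in 3 cells must be {1,2,4}.
The 13 across and the 7 down share only 4, so (2,1) = 4.
(2,2) = 13 − 4 = 9 completes the 13 across.
Given what's placed, (3,1) must be 1 to fit the 4 across and 7 down.
(3,2) = 4 − 1 = 3 completes the 4 across.
(1,1) = 7 − 5 = 2 completes the 7 down.
(1,2) = 9 − 2 = 7 completes the 9 across.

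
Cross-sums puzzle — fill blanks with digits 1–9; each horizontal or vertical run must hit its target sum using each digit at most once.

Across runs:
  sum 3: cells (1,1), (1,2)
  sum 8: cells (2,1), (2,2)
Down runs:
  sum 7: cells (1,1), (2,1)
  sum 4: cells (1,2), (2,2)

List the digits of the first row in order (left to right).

2 1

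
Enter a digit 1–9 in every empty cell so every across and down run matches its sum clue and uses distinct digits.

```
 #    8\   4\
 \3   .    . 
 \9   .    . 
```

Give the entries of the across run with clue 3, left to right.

2, 1

3 in 2 cells must be {1,2}; 4 in 2 cells must be {1,3}.
The 3 across and the 4 down share only 1, so R1C2 = 1.
R2C2 = 4 − 1 = 3 completes the 4 down.
R1C1 = 3 − 1 = 2 completes the 3 across.
R2C1 = 9 − 3 = 6 completes the 9 across.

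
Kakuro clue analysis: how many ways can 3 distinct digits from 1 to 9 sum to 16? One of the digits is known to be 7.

3

3 distinct digits from 1–9 sum between 6 and 24.
Keeping only sets containing 7.
Enumerating: {1,7,8}, {3,6,7}, {4,5,7}.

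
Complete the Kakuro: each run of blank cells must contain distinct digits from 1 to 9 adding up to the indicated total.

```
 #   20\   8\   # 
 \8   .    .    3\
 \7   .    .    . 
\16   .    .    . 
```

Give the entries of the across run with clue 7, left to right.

7 in 3 cells must be {1,2,4}; 3 in 2 cells must be {1,2}.
Only 4 fits R2C1 under both its across sum 7 and down sum 20.
Given what's placed, R1C1 must be 7 to fit the 8 across and 20 down.
R1C2 = 8 − 7 = 1 completes the 8 across.
R2C2 = 2: the only remaining digit allowed by both the 7 across and the 8 down.
R2C3 = 7 − 6 = 1 completes the 7 across.

4, 2, 1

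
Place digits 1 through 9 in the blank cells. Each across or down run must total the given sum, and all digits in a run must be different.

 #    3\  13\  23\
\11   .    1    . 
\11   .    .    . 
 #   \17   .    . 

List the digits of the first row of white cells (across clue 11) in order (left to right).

2, 1, 8

17 in 2 cells must be {8,9}; 3 in 2 cells must be {1,2}; 23 in 3 cells must be {6,8,9}.
Given what's placed, R1C1 must be 2 to fit the 11 across and 3 down.
R1C3 = 11 − 3 = 8 completes the 11 across.
R2C1 = 3 − 2 = 1 completes the 3 down.
R2C3 = 6: the only remaining digit allowed by both the 11 across and the 23 down.
R3C3 = 23 − 14 = 9 completes the 23 down.
R2C2 = 11 − 7 = 4 completes the 11 across.
R3C2 = 17 − 9 = 8 completes the 17 across.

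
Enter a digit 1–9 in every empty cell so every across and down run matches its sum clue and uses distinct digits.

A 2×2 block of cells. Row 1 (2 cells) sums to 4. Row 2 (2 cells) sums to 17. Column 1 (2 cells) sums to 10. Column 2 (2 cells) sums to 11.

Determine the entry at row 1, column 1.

4 in 2 cells must be {1,3}; 17 in 2 cells must be {8,9}.
The 4 across and the 11 down share only 3, so (1,2) = 3.
(2,2) = 11 − 3 = 8 completes the 11 down.
(1,1) = 4 − 3 = 1 completes the 4 across.
(2,1) = 17 − 8 = 9 completes the 17 across.

1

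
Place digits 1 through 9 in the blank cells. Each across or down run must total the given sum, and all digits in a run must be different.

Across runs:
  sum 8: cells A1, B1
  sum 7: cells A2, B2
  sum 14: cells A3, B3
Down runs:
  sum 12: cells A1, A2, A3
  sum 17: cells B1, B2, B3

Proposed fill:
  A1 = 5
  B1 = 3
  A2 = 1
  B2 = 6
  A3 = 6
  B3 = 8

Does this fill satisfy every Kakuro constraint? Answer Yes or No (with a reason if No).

Across: 5+3=8; 1+6=7; 6+8=14. Down: 5+1+6=12; 3+6+8=17. No digit repeats within any run.

Yes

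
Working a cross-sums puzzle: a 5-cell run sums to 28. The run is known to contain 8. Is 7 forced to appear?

Counterexample: {1,4,6,8,9} sums to 28 under that restriction without using 7.

No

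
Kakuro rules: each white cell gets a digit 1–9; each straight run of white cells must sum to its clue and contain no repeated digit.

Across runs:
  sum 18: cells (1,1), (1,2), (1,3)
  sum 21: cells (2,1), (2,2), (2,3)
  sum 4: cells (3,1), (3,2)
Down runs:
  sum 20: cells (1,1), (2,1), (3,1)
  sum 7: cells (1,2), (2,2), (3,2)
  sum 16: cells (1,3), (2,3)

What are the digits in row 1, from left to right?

9, 2, 7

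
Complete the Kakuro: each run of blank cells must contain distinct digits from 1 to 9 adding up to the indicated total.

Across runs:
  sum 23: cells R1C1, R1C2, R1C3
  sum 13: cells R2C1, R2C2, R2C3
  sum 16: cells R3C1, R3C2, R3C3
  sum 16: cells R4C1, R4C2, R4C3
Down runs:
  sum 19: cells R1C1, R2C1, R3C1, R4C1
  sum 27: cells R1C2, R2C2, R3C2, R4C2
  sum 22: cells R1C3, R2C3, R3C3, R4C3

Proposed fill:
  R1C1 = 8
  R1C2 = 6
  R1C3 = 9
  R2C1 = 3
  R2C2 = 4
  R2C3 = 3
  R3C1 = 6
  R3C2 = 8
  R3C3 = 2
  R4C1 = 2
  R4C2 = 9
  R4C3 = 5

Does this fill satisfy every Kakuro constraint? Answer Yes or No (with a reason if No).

No — the down run R1C3–R4C3 sums to 19, not 22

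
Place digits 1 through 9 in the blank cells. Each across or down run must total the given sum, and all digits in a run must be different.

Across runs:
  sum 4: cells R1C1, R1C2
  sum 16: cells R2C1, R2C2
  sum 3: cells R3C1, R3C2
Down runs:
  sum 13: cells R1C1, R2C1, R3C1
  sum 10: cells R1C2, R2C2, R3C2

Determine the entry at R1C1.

4 in 2 cells must be {1,3}; 16 in 2 cells must be {7,9}; 3 in 2 cells must be {1,2}.
The 16 across and the 10 down share only 7, so R2C2 = 7.
Given what's placed, R1C2 must be 1 to fit the 4 across and 10 down.
R2C1 = 16 − 7 = 9 completes the 16 across.
R3C1 = 1: the only remaining digit allowed by both the 3 across and the 13 down.
R3C2 = 3 − 1 = 2 completes the 3 across.
R1C1 = 4 − 1 = 3 completes the 4 across.

3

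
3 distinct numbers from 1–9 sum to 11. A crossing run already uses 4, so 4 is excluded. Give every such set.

3 distinct digits from 1–9 sum between 6 and 24.
Dropping sets that contain 4.

{1,2,8}; {1,3,7}; {2,3,6}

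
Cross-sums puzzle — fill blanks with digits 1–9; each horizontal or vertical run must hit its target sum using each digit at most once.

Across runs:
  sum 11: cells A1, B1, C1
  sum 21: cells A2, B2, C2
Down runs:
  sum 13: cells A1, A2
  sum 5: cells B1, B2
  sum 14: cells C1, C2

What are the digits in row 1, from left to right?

The 21 across and the 5 down share only 4, so B2 = 4.
B1 = 5 − 4 = 1 completes the 5 down.
Nothing is forced directly, so branch on C1, whose candidates are 6 or 8. If C1 = 8: then A1 would have to be in {2} for the 11 across but in {4,5,6,7,8,9} for the 13 down — contradiction. So C1 = 6.
A1 = 11 − 7 = 4 completes the 11 across.
A2 = 13 − 4 = 9 completes the 13 down.
C2 = 21 − 13 = 8 completes the 21 across.

4 1 6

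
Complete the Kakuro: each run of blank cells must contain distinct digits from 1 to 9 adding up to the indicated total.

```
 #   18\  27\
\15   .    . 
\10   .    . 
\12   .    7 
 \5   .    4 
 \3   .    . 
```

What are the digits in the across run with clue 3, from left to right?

2 1

3 in 2 cells must be {1,2}.
R3C1 = 12 − 7 = 5 completes the 12 across.
R4C1 = 5 − 4 = 1 completes the 5 across.
Given what's placed, R5C1 must be 2 to fit the 3 across and 18 down.
R5C2 = 3 − 2 = 1 completes the 3 across.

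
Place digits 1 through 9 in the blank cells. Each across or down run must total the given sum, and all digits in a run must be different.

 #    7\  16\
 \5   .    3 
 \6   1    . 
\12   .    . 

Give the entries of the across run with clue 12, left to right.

4 8

7 in 3 cells must be {1,2,4}.
R1C1 = 5 − 3 = 2 completes the 5 across.
R2C2 = 6 − 1 = 5 completes the 6 across.
R3C1 = 7 − 3 = 4 completes the 7 down.
R3C2 = 12 − 4 = 8 completes the 12 across.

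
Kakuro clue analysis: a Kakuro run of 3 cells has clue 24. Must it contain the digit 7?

Yes

The only way to make 24 from 3 distinct digits is {7,8,9}, which contains 7.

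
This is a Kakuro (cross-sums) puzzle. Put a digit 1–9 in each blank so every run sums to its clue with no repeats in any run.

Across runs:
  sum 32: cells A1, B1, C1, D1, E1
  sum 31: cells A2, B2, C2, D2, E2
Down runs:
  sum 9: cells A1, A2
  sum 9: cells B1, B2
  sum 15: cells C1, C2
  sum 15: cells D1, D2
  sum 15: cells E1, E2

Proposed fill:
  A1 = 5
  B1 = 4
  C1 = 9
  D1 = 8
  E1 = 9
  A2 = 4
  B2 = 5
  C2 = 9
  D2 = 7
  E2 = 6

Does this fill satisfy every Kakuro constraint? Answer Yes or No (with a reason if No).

No — the down run C1–C2 sums to 18, not 15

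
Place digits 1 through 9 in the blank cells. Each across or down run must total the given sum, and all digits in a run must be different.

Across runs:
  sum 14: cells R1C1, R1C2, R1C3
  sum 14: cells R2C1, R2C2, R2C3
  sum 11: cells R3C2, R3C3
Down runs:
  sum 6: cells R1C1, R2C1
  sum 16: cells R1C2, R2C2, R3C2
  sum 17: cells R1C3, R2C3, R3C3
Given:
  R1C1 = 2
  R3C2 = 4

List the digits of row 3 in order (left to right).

4, 7

R2C1 = 6 − 2 = 4 completes the 6 down.
R3C3 = 11 − 4 = 7 completes the 11 across.
No cell is forced outright now. R1C3 can only be 4 or 8 or 9 (the digits allowed by both its 14 across and its 17 down). If R1C3 = 4: then R1C2 would have to be in {8} for the 14 across but in {3,5,7,9} for the 16 down — contradiction. If R1C3 = 8: then R1C2 would have to be in {4} for the 14 across but in {3,5,7,9} for the 16 down — contradiction. So R1C3 = 9.
R1C2 = 14 − 11 = 3 completes the 14 across.
R2C2 = 16 − 7 = 9 completes the 16 down.
R2C3 = 14 − 13 = 1 completes the 14 across.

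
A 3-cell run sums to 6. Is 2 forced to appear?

Yes

The only way to make 6 from 3 distinct digits is {1,2,3}, which contains 2.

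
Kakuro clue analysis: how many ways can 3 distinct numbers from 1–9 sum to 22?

2

3 distinct digits from 1–9 sum between 6 and 24.
Enumerating: {5,8,9}, {6,7,9}.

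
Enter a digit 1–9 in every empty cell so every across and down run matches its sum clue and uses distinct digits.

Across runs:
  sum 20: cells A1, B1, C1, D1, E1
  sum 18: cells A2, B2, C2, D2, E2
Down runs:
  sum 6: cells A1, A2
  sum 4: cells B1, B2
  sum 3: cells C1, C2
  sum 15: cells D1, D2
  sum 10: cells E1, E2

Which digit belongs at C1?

2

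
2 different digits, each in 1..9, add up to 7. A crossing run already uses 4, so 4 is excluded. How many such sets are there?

2 distinct digits from 1–9 sum between 3 and 17.
Dropping sets that contain 4.
Enumerating: {1,6}, {2,5}.

2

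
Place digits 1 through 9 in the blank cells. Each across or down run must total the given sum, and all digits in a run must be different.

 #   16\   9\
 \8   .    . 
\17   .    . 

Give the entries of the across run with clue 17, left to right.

9, 8

17 in 2 cells must be {8,9}; 16 in 2 cells must be {7,9}.
The 8 across and the 16 down share only 7, so R1C1 = 7.
R1C2 = 8 − 7 = 1 completes the 8 across.
R2C1 = 16 − 7 = 9 completes the 16 down.
R2C2 = 17 − 9 = 8 completes the 17 across.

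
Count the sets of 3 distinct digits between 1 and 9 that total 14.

3 distinct digits from 1–9 sum between 6 and 24.

8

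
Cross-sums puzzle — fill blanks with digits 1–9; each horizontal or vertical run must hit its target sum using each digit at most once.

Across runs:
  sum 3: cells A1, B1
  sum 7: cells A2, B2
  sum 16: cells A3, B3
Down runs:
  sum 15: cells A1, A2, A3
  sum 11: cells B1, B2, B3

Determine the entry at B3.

3 in 2 cells must be {1,2}; 16 in 2 cells must be {7,9}.
The 16 across and the 11 down share only 7, so B3 = 7.
Given what's placed, B1 must be 1 to fit the 3 across and 11 down.
B2 = 11 − 8 = 3 completes the 11 down.
A3 = 16 − 7 = 9 completes the 16 across.
A1 = 3 − 1 = 2 completes the 3 across.
A2 = 7 − 3 = 4 completes the 7 across.

7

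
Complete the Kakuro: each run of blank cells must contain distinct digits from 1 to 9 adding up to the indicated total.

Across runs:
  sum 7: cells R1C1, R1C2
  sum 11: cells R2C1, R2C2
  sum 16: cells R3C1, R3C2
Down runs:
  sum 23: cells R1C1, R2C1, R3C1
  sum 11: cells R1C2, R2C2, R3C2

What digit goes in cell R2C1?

8

16 in 2 cells must be {7,9}; 23 in 3 cells must be {6,8,9}.
The 7 across and the 23 down share only 6, so R1C1 = 6.
R1C2 = 7 − 6 = 1 completes the 7 across.
Given what's placed, R3C1 must be 9 to fit the 16 across and 23 down.
R3C2 = 16 − 9 = 7 completes the 16 across.
R2C1 = 23 − 15 = 8 completes the 23 down.
R2C2 = 11 − 8 = 3 completes the 11 across.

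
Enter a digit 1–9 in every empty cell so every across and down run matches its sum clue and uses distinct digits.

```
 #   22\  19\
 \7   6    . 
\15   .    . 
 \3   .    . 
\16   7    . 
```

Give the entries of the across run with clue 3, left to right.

1, 2

3 in 2 cells must be {1,2}; 16 in 2 cells must be {7,9}.
R1C2 = 7 − 6 = 1 completes the 7 across.
Given what's placed, R2C1 must be 8 to fit the 15 across and 22 down.
R2C2 = 15 − 8 = 7 completes the 15 across.
R3C1 = 22 − 21 = 1 completes the 22 down.
R3C2 = 3 − 1 = 2 completes the 3 across.
R4C2 = 16 − 7 = 9 completes the 16 across.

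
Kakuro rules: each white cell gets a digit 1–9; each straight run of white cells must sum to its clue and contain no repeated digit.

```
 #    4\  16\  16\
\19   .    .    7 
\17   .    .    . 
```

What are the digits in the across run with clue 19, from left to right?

3 9 7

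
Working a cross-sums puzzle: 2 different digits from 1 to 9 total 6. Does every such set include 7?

No

Counterexample: {1,5} sums to 6 without using 7.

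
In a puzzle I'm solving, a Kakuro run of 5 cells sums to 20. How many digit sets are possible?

6

5 distinct digits from 1–9 sum between 15 and 35.
Enumerating: {1,2,3,5,9}, {1,2,3,6,8}, {1,2,4,5,8}, {1,2,4,6,7}, {1,3,4,5,7}, {2,3,4,5,6}.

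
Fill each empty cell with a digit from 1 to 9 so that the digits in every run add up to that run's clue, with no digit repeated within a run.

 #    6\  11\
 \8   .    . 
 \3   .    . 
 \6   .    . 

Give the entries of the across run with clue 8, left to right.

3 5

3 in 2 cells must be {1,2}; 6 in 3 cells must be {1,2,3}.
Nothing is forced directly, so branch on R2C1, whose candidates are 1 or 2. If R2C1 = 2: that forces R2C2 = 1, R3C1 = 1, after which R3C2 would have to be in {5} for the 6 across but in {2,3,4,6,7,8} for the 11 down — contradiction. So R2C1 = 1.
R2C2 = 3 − 1 = 2 completes the 3 across.
Given what's placed, R3C1 must be 2 to fit the 6 across and 6 down.
R3C2 = 6 − 2 = 4 completes the 6 across.
R1C1 = 6 − 3 = 3 completes the 6 down.
R1C2 = 8 − 3 = 5 completes the 8 across.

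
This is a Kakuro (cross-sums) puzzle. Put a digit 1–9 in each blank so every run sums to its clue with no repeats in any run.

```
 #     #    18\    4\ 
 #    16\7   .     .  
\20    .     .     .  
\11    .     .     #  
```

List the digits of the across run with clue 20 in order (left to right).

16 in 2 cells must be {7,9}; 4 in 2 cells must be {1,3}.
The 20 across and the 4 down share only 3, so R2C3 = 3.
R1C3 = 4 − 3 = 1 completes the 4 down.
R2C1 = 9: the only remaining digit allowed by both the 20 across and the 16 down.
R2C2 = 20 − 12 = 8 completes the 20 across.
R3C1 = 16 − 9 = 7 completes the 16 down.
R3C2 = 11 − 7 = 4 completes the 11 across.
R1C2 = 7 − 1 = 6 completes the 7 across.

9, 8, 3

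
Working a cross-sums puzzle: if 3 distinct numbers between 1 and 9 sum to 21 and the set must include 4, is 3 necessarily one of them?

No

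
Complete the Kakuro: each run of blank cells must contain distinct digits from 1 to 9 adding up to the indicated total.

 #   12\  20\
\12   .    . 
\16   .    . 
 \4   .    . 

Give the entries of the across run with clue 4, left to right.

1 3

16 in 2 cells must be {7,9}; 4 in 2 cells must be {1,3}.
The 4 across and the 20 down share only 3, so R3C2 = 3.
Given what's placed, R2C2 must be 9 to fit the 16 across and 20 down.
R3C1 = 4 − 3 = 1 completes the 4 across.
R1C2 = 20 − 12 = 8 completes the 20 down.
R2C1 = 16 − 9 = 7 completes the 16 across.
R1C1 = 12 − 8 = 4 completes the 12 across.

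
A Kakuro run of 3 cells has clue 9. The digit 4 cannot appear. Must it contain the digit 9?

Counterexample: {1,2,6} sums to 9 under that restriction without using 9.

No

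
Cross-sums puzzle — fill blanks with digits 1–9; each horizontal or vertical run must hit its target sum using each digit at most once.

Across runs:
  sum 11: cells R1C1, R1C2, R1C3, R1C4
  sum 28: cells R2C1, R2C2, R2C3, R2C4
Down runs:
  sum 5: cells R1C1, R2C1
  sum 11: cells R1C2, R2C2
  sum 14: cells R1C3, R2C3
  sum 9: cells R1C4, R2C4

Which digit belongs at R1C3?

5

11 in 4 cells must be {1,2,3,5}.
Only 5 fits R1C3 under both its across sum 11 and down sum 14.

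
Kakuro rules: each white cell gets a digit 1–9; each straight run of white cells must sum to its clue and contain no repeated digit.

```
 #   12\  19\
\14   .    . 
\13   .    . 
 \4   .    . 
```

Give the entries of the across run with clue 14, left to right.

5 9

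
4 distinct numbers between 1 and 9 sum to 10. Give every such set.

{1,2,3,4}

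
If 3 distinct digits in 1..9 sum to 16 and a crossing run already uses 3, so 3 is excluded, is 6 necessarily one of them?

No

Counterexample: {1,7,8} sums to 16 under that restriction without using 6.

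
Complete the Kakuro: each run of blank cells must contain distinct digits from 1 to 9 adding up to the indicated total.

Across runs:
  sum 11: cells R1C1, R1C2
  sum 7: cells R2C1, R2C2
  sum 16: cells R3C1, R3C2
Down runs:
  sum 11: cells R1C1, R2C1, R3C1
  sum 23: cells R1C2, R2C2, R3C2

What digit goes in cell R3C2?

16 in 2 cells must be {7,9}; 23 in 3 cells must be {6,8,9}.
The 7 across and the 23 down share only 6, so R2C2 = 6.
The 16 across and the 11 down share only 7, so R3C1 = 7.
R3C2 = 16 − 7 = 9 completes the 16 across.
R1C1 = 3: the only remaining digit allowed by both the 11 across and the 11 down.
R1C2 = 11 − 3 = 8 completes the 11 across.
R2C1 = 7 − 6 = 1 completes the 7 across.

9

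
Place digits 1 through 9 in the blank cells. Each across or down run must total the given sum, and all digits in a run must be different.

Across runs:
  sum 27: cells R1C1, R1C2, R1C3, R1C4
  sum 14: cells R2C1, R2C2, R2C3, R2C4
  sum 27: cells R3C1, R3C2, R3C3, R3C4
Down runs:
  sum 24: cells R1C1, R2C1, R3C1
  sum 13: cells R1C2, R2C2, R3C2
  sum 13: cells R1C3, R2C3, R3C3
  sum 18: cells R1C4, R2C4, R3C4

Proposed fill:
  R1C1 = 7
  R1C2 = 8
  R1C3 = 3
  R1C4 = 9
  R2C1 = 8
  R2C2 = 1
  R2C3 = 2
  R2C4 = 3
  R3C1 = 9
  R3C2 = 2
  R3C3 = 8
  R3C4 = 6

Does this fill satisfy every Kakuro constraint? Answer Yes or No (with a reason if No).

No — the across run R3C1–R3C4 sums to 25, not 27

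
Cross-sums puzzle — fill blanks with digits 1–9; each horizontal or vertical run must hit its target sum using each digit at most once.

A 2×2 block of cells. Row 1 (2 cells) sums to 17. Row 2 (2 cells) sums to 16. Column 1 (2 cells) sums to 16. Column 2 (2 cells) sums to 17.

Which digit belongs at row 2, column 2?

9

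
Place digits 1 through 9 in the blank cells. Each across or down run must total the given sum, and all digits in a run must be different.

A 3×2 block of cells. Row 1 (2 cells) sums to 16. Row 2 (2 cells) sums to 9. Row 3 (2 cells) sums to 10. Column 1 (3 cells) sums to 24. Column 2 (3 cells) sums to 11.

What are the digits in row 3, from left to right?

7, 3

16 in 2 cells must be {7,9}; 24 in 3 cells must be {7,8,9}.
The 16 across and the 11 down share only 7, so (1,2) = 7.
(1,1) = 16 − 7 = 9 completes the 16 across.
Nothing is forced directly, so branch on (2,1), whose candidates are 7 or 8. If (2,1) = 7: then (2,2) would have to be in {2} for the 9 across but in {1,3} for the 11 down — contradiction. So (2,1) = 8.
(2,2) = 9 − 8 = 1 completes the 9 across.
(3,1) = 24 − 17 = 7 completes the 24 down.
(3,2) = 10 − 7 = 3 completes the 10 across.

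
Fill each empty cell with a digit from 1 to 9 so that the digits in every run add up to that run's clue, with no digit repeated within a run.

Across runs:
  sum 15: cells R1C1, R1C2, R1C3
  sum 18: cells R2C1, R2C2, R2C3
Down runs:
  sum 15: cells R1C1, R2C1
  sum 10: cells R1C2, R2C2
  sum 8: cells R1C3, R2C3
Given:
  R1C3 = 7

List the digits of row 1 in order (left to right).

Given what's placed, R1C1 must be 6 to fit the 15 across and 15 down.
R1C2 = 15 − 13 = 2 completes the 15 across.
R2C1 = 15 − 6 = 9 completes the 15 down.
R2C2 = 10 − 2 = 8 completes the 10 down.
R2C3 = 18 − 17 = 1 completes the 18 across.

6 2 7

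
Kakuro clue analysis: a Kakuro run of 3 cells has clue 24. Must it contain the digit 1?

The only way to make 24 from 3 distinct digits is {7,8,9}, which does not contain 1.

No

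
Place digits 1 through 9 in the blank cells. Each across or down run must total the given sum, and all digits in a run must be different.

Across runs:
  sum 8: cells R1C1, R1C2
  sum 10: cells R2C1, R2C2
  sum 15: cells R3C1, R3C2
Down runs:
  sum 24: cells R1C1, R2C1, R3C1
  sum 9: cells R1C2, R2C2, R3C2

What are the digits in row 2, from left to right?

24 in 3 cells must be {7,8,9}.
The 8 across and the 24 down share only 7, so R1C1 = 7.
R1C2 = 8 − 7 = 1 completes the 8 across.
Given what's placed, R3C2 must be 6 to fit the 15 across and 9 down.
R2C2 = 9 − 7 = 2 completes the 9 down.
R3C1 = 15 − 6 = 9 completes the 15 across.
R2C1 = 10 − 2 = 8 completes the 10 across.

8 2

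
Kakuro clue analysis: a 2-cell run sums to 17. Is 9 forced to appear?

The only way to make 17 from 2 distinct digits is {8,9}, which contains 9.

Yes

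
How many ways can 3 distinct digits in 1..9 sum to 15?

3 distinct digits from 1–9 sum between 6 and 24.

8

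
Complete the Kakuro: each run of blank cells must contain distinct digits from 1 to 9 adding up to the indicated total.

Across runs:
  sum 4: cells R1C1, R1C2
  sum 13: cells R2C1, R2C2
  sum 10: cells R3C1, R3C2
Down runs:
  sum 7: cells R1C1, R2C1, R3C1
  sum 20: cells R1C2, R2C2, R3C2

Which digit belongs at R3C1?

4 in 2 cells must be {1,3}; 7 in 3 cells must be {1,2,4}.
The 4 across and the 7 down share only 1, so R1C1 = 1.
R1C2 = 4 − 1 = 3 completes the 4 across.
Given what's placed, R2C1 must be 4 to fit the 13 across and 7 down.
R2C2 = 13 − 4 = 9 completes the 13 across.
R3C1 = 7 − 5 = 2 completes the 7 down.
R3C2 = 10 − 2 = 8 completes the 10 across.

2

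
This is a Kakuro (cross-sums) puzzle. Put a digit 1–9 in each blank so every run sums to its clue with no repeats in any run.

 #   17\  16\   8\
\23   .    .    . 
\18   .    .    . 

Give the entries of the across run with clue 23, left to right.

23 in 3 cells must be {6,8,9}; 17 in 2 cells must be {8,9}; 16 in 2 cells must be {7,9}.
The 23 across and the 16 down share only 9, so R1C2 = 9.
Given what's placed, R1C3 must be 6 to fit the 23 across and 8 down.
R2C2 = 16 − 9 = 7 completes the 16 down.
R2C3 = 8 − 6 = 2 completes the 8 down.
R1C1 = 23 − 15 = 8 completes the 23 across.
R2C1 = 18 − 9 = 9 completes the 18 across.

8 9 6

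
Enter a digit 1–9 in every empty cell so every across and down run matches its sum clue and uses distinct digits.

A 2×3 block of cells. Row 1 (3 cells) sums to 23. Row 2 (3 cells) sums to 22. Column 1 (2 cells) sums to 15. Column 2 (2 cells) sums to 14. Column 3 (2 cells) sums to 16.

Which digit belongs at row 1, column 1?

23 in 3 cells must be {6,8,9}; 16 in 2 cells must be {7,9}.
The 23 across and the 16 down share only 9, so (1,3) = 9.
(2,3) = 16 − 9 = 7 completes the 16 down.
Nothing is forced directly, so branch on (2,1), whose candidates are 6 or 9. If (2,1) = 6: then (1,1) would have to be in {6,8} for the 23 across but in {9} for the 15 down — contradiction. So (2,1) = 9.
(1,1) = 15 − 9 = 6 completes the 15 down.
(1,2) = 23 − 15 = 8 completes the 23 across.
(2,2) = 22 − 16 = 6 completes the 22 across.

6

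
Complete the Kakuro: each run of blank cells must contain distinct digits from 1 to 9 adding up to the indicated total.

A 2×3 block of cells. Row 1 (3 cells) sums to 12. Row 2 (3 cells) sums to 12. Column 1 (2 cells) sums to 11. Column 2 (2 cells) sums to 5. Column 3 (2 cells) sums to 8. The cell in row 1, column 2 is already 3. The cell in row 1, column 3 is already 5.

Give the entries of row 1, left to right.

(1,1) = 12 − 8 = 4 completes the 12 across.
(2,1) = 11 − 4 = 7 completes the 11 down.
(2,2) = 5 − 3 = 2 completes the 5 down.
(2,3) = 12 − 9 = 3 completes the 12 across.

4 3 5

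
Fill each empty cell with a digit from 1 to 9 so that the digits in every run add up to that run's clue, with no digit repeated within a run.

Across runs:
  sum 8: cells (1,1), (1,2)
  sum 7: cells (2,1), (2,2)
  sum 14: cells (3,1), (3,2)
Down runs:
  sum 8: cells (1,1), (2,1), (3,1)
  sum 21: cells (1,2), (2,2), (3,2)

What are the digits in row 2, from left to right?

The 14 across and the 8 down share only 5, so (3,1) = 5.
(3,2) = 14 − 5 = 9 completes the 14 across.
Nothing is forced directly, so branch on (1,1), whose candidates are 1 or 2. If (1,1) = 2: then (1,2) would have to be in {6} for the 8 across but in {4,5,7,8} for the 21 down — contradiction. So (1,1) = 1.
(1,2) = 8 − 1 = 7 completes the 8 across.
(2,1) = 8 − 6 = 2 completes the 8 down.
(2,2) = 7 − 2 = 5 completes the 7 across.

2, 5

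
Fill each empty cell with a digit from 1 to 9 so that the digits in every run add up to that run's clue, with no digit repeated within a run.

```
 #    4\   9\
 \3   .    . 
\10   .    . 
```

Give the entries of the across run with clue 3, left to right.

1 2

3 in 2 cells must be {1,2}; 4 in 2 cells must be {1,3}.
The 3 across and the 4 down share only 1, so R1C1 = 1.
R1C2 = 3 − 1 = 2 completes the 3 across.
R2C1 = 4 − 1 = 3 completes the 4 down.
R2C2 = 10 − 3 = 7 completes the 10 across.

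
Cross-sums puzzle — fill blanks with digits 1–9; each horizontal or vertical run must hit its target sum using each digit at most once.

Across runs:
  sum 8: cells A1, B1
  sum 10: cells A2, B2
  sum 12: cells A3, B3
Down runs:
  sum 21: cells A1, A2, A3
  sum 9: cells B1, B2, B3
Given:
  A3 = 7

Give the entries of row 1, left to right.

5 3

B3 = 12 − 7 = 5 completes the 12 across.
No cell is forced outright now. A1 can only be 5 or 6 (the digits allowed by both its 8 across and its 21 down). If A1 = 6: then B1 would have to be in {2} for the 8 across but in {1,3} for the 9 down — contradiction. So A1 = 5.
B1 = 8 − 5 = 3 completes the 8 across.
A2 = 21 − 12 = 9 completes the 21 down.
B2 = 10 − 9 = 1 completes the 10 across.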